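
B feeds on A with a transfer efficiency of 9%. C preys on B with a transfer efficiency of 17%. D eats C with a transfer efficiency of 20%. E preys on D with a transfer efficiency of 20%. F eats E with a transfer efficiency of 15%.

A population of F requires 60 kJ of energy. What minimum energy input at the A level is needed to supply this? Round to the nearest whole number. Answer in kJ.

653595 kJ

Cumulative transfer efficiency: 0.09 × 0.17 × 0.2 × 0.2 × 0.15 = 0.0000918
A energy = 60 / 0.0000918 = 653595 kJ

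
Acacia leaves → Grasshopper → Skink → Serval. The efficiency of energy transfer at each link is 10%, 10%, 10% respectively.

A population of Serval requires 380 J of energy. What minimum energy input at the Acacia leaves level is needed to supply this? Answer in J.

380000 J

Cumulative transfer efficiency: 0.1 × 0.1 × 0.1 = 0.001
Acacia leaves energy = 380 / 0.001 = 380000 J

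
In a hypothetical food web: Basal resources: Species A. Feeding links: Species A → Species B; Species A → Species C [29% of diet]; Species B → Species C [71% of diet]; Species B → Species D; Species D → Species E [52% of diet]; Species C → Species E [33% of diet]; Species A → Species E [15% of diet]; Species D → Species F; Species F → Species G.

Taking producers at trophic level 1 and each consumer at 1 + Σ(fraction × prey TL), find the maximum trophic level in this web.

5

Species B: 1 + 1 = 2
Species C: 1 + (0.29×1 + 0.71×2) = 2.71
Species D: 1 + 2 = 3
Species E: 1 + (0.52×3 + 0.33×2.71 + 0.15×1) = 3.6043
Species F: 1 + 3 = 4
Species G: 1 + 4 = 5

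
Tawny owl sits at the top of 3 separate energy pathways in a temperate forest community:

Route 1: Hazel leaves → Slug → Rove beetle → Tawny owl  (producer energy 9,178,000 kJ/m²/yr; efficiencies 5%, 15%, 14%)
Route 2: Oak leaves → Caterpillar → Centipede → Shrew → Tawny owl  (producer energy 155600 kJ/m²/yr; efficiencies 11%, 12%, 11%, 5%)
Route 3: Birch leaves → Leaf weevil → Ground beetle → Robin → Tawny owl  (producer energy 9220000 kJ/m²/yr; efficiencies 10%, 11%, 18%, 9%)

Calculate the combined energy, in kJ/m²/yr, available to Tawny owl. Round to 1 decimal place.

11291.2 kJ/m²/yr

Route 1: 9178000 × 0.05 × 0.15 × 0.14 = 9636.9 kJ/m²/yr
Route 2: 155600 × 0.11 × 0.12 × 0.11 × 0.05 = 11.29656 kJ/m²/yr
Route 3: 9220000 × 0.1 × 0.11 × 0.18 × 0.09 = 1643.004 kJ/m²/yr
Total at Tawny owl: 9636.9 + 11.29656 + 1643.004 = 11291.20056 kJ/m²/yr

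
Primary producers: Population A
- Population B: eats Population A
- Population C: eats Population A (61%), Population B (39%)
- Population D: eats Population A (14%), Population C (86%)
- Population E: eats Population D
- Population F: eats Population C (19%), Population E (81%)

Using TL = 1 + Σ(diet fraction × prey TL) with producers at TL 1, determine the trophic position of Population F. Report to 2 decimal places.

4.85

Population B: 1 + 1 = 2
Population C: 1 + (0.61×1 + 0.39×2) = 2.39
Population D: 1 + (0.14×1 + 0.86×2.39) = 3.1954
Population E: 1 + 3.1954 = 4.1954
Population F: 1 + (0.19×2.39 + 0.81×4.1954) = 4.852374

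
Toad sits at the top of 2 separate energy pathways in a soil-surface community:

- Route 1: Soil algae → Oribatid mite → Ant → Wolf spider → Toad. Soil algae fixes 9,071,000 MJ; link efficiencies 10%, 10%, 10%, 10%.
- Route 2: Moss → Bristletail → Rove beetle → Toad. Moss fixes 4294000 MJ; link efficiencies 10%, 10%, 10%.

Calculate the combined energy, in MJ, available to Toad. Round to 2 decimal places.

5201.10 MJ

Route 1: 9071000 × 0.1 × 0.1 × 0.1 × 0.1 = 907.1 MJ
Route 2: 4294000 × 0.1 × 0.1 × 0.1 = 4294 MJ
Total at Toad: 907.1 + 4294 = 5201.1 MJ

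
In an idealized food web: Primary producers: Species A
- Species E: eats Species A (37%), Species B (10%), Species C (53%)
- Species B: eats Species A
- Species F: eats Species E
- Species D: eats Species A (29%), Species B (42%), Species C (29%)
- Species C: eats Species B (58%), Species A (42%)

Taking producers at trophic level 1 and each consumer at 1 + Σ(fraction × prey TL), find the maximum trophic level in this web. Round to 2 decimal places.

3.94

Species B: 1 + 1 = 2
Species C: 1 + (0.58×2 + 0.42×1) = 2.58
Species D: 1 + (0.29×1 + 0.42×2 + 0.29×2.58) = 2.8782
Species E: 1 + (0.37×1 + 0.1×2 + 0.53×2.58) = 2.9374
Species F: 1 + 2.9374 = 3.9374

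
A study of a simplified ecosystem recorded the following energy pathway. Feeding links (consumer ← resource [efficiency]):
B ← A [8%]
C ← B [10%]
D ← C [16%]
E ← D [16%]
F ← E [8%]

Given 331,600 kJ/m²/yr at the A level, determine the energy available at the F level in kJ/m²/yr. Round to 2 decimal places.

B: 331600 × 0.08 = 26528 kJ/m²/yr
C: 26528 × 0.1 = 2652.8 kJ/m²/yr
D: 2652.8 × 0.16 = 424.448 kJ/m²/yr
E: 424.448 × 0.16 = 67.91168 kJ/m²/yr
F: 67.91168 × 0.08 = 5.4329344 kJ/m²/yr

5.43 kJ/m²/yr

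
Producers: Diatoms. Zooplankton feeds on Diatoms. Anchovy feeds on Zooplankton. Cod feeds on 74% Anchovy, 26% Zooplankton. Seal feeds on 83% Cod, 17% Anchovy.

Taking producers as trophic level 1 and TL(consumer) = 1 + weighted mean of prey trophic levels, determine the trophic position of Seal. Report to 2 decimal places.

4.61

Zooplankton: 1 + 1 = 2
Anchovy: 1 + 2 = 3
Cod: 1 + (0.74×3 + 0.26×2) = 3.74
Seal: 1 + (0.83×3.74 + 0.17×3) = 4.6142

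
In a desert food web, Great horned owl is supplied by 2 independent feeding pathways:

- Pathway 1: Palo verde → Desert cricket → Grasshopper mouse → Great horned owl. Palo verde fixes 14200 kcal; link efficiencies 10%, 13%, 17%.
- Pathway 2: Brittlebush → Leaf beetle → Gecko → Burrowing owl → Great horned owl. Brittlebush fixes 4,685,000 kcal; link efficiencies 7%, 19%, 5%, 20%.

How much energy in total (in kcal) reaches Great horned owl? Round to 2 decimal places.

654.49 kcal

Pathway 1: 14200 × 0.1 × 0.13 × 0.17 = 31.382 kcal
Pathway 2: 4685000 × 0.07 × 0.19 × 0.05 × 0.2 = 623.105 kcal
Total at Great horned owl: 31.382 + 623.105 = 654.487 kcal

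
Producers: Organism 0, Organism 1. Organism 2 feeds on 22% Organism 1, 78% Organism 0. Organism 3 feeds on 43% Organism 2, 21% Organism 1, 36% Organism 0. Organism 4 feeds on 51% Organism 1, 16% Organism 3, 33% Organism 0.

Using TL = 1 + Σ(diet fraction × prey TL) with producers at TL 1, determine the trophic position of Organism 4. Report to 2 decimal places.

2.23

Organism 2: 1 + (0.22×1 + 0.78×1) = 2
Organism 3: 1 + (0.43×2 + 0.21×1 + 0.36×1) = 2.43
Organism 4: 1 + (0.51×1 + 0.16×2.43 + 0.33×1) = 2.2288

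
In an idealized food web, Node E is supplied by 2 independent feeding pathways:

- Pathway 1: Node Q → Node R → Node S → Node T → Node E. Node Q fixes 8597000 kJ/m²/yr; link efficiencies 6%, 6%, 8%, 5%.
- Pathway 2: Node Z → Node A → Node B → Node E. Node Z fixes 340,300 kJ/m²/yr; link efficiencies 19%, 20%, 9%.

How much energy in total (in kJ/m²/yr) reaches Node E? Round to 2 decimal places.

1287.62 kJ/m²/yr

Pathway 1: 8597000 × 0.06 × 0.06 × 0.08 × 0.05 = 123.7968 kJ/m²/yr
Pathway 2: 340300 × 0.19 × 0.2 × 0.09 = 1163.826 kJ/m²/yr
Total at Node E: 123.7968 + 1163.826 = 1287.6228 kJ/m²/yr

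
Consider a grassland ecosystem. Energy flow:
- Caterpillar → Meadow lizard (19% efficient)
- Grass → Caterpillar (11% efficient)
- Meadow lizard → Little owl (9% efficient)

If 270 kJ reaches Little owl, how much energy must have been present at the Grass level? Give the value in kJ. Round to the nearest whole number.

143541 kJ

Cumulative transfer efficiency: 0.11 × 0.19 × 0.09 = 0.001881
Grass energy = 270 / 0.001881 = 143541 kJ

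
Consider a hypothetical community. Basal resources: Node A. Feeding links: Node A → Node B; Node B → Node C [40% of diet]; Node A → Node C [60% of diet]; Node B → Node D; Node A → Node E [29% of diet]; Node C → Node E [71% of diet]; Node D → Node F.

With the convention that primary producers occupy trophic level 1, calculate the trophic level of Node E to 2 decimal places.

2.99

Node B: 1 + 1 = 2
Node C: 1 + (0.4×2 + 0.6×1) = 2.4
Node D: 1 + 2 = 3
Node E: 1 + (0.29×1 + 0.71×2.4) = 2.994
Node F: 1 + 3 = 4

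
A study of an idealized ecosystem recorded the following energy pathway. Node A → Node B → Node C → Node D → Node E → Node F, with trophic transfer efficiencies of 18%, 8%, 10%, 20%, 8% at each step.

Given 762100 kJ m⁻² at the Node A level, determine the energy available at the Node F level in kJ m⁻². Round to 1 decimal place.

17.6 kJ m⁻²

Node B: 762100 × 0.18 = 137178 kJ m⁻²
Node C: 137178 × 0.08 = 10974.24 kJ m⁻²
Node D: 10974.24 × 0.1 = 1097.424 kJ m⁻²
Node E: 1097.424 × 0.2 = 219.4848 kJ m⁻²
Node F: 219.4848 × 0.08 = 17.558784 kJ m⁻²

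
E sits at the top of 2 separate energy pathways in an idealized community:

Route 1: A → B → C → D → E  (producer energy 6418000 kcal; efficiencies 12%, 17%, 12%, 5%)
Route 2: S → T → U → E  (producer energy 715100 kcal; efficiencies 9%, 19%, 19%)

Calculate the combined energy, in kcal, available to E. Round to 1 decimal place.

Route 1: 6418000 × 0.12 × 0.17 × 0.12 × 0.05 = 785.5632 kcal
Route 2: 715100 × 0.09 × 0.19 × 0.19 = 2323.3599 kcal
Total at E: 785.5632 + 2323.3599 = 3108.9231 kcal

3108.9 kcal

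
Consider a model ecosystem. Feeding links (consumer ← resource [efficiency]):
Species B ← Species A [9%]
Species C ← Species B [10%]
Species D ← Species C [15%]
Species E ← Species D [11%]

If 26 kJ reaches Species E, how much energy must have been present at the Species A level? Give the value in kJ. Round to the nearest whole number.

175084 kJ

Cumulative transfer efficiency: 0.09 × 0.1 × 0.15 × 0.11 = 0.0001485
Species A energy = 26 / 0.0001485 = 175084 kJ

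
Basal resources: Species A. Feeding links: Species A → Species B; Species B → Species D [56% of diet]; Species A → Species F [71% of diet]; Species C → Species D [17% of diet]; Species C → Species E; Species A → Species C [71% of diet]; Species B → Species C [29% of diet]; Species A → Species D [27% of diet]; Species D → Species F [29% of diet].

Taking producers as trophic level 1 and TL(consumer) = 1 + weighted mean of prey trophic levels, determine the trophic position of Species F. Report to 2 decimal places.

2.52

Species B: 1 + 1 = 2
Species C: 1 + (0.29×2 + 0.71×1) = 2.29
Species D: 1 + (0.27×1 + 0.56×2 + 0.17×2.29) = 2.7793
Species E: 1 + 2.29 = 3.29
Species F: 1 + (0.29×2.7793 + 0.71×1) = 2.515997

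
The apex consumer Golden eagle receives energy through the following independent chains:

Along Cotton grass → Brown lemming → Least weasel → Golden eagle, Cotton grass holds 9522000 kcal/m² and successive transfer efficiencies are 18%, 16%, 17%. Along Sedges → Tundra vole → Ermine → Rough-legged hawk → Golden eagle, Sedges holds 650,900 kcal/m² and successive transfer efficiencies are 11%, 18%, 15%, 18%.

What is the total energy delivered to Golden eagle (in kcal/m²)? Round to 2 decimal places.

46967.68 kcal/m²

Via Cotton grass: 9522000 × 0.18 × 0.16 × 0.17 = 46619.712 kcal/m²
Via Sedges: 650900 × 0.11 × 0.18 × 0.15 × 0.18 = 347.97114 kcal/m²
Total at Golden eagle: 46619.712 + 347.97114 = 46967.68314 kcal/m²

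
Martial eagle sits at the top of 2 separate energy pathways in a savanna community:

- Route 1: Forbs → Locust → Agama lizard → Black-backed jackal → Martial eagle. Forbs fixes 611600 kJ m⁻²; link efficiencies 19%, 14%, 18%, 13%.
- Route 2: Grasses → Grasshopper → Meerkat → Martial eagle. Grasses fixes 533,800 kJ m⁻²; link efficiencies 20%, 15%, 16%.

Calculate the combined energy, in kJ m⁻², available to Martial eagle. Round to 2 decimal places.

Route 1: 611600 × 0.19 × 0.14 × 0.18 × 0.13 = 380.684304 kJ m⁻²
Route 2: 533800 × 0.2 × 0.15 × 0.16 = 2562.24 kJ m⁻²
Total at Martial eagle: 380.684304 + 2562.24 = 2942.924304 kJ m⁻²

2942.92 kJ m⁻²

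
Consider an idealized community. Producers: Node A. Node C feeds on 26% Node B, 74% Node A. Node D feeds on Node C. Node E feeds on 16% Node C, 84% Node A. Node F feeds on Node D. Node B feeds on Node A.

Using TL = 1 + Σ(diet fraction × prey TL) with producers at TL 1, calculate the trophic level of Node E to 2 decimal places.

2.20

Node B: 1 + 1 = 2
Node C: 1 + (0.26×2 + 0.74×1) = 2.26
Node D: 1 + 2.26 = 3.26
Node E: 1 + (0.16×2.26 + 0.84×1) = 2.2016
Node F: 1 + 3.26 = 4.26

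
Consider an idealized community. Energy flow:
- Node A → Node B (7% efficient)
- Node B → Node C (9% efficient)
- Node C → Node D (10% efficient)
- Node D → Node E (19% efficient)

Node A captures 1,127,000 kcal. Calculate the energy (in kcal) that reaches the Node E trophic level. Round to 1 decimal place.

Node B: 1127000 × 0.07 = 78890 kcal
Node C: 78890 × 0.09 = 7100.1 kcal
Node D: 7100.1 × 0.1 = 710.01 kcal
Node E: 710.01 × 0.19 = 134.9019 kcal

134.9 kcal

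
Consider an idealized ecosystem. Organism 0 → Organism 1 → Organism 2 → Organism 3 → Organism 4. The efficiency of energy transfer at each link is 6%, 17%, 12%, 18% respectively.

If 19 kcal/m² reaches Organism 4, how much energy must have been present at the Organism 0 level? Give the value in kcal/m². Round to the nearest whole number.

86238 kcal/m²

Cumulative transfer efficiency: 0.06 × 0.17 × 0.12 × 0.18 = 0.00022032
Organism 0 energy = 19 / 0.00022032 = 86238 kcal/m²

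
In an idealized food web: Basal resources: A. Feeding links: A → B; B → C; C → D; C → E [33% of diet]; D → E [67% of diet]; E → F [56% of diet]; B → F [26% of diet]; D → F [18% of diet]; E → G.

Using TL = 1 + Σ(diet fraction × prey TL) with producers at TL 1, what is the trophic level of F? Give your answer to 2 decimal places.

B: 1 + 1 = 2
C: 1 + 2 = 3
D: 1 + 3 = 4
E: 1 + (0.33×3 + 0.67×4) = 4.67
F: 1 + (0.56×4.67 + 0.26×2 + 0.18×4) = 4.8552
G: 1 + 4.67 = 5.67

4.86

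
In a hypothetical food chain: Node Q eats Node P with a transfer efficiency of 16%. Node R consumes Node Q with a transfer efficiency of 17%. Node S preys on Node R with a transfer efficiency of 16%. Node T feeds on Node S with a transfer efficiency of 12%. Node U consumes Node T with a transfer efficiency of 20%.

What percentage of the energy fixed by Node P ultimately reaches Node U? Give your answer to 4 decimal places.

Product of link efficiencies: 0.16 × 0.17 × 0.16 × 0.12 × 0.2 = 0.000104448
As a percentage: 0.000104448 × 100 = 0.0104%

0.0104%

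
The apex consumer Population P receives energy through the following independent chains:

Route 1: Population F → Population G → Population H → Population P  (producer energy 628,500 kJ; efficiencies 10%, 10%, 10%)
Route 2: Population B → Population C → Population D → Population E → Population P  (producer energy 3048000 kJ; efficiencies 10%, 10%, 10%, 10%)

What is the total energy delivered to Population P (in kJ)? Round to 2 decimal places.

Route 1: 628500 × 0.1 × 0.1 × 0.1 = 628.5 kJ
Route 2: 3048000 × 0.1 × 0.1 × 0.1 × 0.1 = 304.8 kJ
Total at Population P: 628.5 + 304.8 = 933.3 kJ

933.30 kJ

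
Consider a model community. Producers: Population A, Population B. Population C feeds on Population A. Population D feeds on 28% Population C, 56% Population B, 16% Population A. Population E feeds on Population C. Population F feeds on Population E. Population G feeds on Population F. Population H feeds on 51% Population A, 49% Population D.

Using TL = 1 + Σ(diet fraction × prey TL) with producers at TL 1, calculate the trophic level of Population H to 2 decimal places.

2.63

Population C: 1 + 1 = 2
Population D: 1 + (0.28×2 + 0.56×1 + 0.16×1) = 2.28
Population E: 1 + 2 = 3
Population F: 1 + 3 = 4
Population G: 1 + 4 = 5
Population H: 1 + (0.51×1 + 0.49×2.28) = 2.6272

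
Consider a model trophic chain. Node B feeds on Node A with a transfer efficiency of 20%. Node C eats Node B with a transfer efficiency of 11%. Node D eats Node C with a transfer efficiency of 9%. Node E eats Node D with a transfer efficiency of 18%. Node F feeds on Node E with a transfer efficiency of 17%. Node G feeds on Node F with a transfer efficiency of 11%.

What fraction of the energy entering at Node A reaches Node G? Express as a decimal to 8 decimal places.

0.00000666

Product of link efficiencies: 0.2 × 0.11 × 0.09 × 0.18 × 0.17 × 0.11 = 0.00000666468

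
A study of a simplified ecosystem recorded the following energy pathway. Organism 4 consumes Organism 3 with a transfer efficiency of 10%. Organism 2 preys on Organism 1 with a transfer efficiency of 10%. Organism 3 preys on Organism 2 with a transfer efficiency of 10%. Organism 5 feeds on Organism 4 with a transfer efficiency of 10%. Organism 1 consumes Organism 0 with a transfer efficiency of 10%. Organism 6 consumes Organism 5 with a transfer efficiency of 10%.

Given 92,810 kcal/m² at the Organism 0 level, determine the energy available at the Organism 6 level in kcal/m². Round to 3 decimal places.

0.093 kcal/m²

Organism 1: 92810 × 0.1 = 9281 kcal/m²
Organism 2: 9281 × 0.1 = 928.1 kcal/m²
Organism 3: 928.1 × 0.1 = 92.81 kcal/m²
Organism 4: 92.81 × 0.1 = 9.281 kcal/m²
Organism 5: 9.281 × 0.1 = 0.9281 kcal/m²
Organism 6: 0.9281 × 0.1 = 0.09281 kcal/m²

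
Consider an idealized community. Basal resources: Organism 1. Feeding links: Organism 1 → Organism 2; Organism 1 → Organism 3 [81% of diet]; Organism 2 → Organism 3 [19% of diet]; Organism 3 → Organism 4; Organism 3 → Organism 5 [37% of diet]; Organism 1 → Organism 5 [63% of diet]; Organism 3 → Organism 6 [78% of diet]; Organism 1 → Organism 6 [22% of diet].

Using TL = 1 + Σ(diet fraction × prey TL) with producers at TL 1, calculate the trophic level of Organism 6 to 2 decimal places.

2.93

Organism 2: 1 + 1 = 2
Organism 3: 1 + (0.81×1 + 0.19×2) = 2.19
Organism 4: 1 + 2.19 = 3.19
Organism 5: 1 + (0.37×2.19 + 0.63×1) = 2.4403
Organism 6: 1 + (0.78×2.19 + 0.22×1) = 2.9282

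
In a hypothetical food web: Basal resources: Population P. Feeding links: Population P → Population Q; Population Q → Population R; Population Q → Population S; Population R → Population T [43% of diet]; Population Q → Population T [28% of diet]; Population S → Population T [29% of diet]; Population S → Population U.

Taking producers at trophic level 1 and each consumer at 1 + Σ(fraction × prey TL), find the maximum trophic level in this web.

Population Q: 1 + 1 = 2
Population R: 1 + 2 = 3
Population S: 1 + 2 = 3
Population T: 1 + (0.43×3 + 0.28×2 + 0.29×3) = 3.72
Population U: 1 + 3 = 4

4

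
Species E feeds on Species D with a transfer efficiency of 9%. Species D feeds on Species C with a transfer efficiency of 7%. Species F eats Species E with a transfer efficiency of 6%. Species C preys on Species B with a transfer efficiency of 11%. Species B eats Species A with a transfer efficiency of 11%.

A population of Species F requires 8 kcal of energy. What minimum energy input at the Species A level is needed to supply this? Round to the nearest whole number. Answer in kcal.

1749093 kcal

Cumulative transfer efficiency: 0.11 × 0.11 × 0.07 × 0.09 × 0.06 = 0.0000045738
Species A energy = 8 / 0.0000045738 = 1749093 kcal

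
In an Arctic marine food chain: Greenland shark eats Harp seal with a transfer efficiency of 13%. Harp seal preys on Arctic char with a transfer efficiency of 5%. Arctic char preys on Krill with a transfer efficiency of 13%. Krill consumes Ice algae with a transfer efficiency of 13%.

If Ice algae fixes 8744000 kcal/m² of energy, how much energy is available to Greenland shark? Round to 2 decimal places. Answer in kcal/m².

960.53 kcal/m²

Krill: 8744000 × 0.13 = 1136720 kcal/m²
Arctic char: 1136720 × 0.13 = 147773.6 kcal/m²
Harp seal: 147773.6 × 0.05 = 7388.68 kcal/m²
Greenland shark: 7388.68 × 0.13 = 960.5284 kcal/m²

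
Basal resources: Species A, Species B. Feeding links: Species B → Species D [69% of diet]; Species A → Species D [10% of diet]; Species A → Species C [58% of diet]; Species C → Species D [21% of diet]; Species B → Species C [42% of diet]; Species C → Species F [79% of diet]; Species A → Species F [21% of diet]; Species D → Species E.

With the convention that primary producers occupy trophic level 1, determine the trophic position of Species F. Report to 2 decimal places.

Species C: 1 + (0.58×1 + 0.42×1) = 2
Species D: 1 + (0.21×2 + 0.1×1 + 0.69×1) = 2.21
Species E: 1 + 2.21 = 3.21
Species F: 1 + (0.21×1 + 0.79×2) = 2.79

2.79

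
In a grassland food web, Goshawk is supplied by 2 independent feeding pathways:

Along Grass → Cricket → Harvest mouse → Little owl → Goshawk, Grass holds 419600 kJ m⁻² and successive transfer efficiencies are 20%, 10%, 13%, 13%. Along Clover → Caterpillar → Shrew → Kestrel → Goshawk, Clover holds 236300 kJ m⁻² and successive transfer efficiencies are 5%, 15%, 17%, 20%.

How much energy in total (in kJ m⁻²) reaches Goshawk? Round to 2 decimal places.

202.08 kJ m⁻²

Via Grass: 419600 × 0.2 × 0.1 × 0.13 × 0.13 = 141.8248 kJ m⁻²
Via Clover: 236300 × 0.05 × 0.15 × 0.17 × 0.2 = 60.2565 kJ m⁻²
Total at Goshawk: 141.8248 + 60.2565 = 202.0813 kJ m⁻²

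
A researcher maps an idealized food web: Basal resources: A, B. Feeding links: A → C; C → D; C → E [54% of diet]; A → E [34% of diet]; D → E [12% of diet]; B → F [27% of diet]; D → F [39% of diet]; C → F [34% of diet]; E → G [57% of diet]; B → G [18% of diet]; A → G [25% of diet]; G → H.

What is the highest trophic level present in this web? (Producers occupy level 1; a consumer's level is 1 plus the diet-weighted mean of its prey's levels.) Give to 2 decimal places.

C: 1 + 1 = 2
D: 1 + 2 = 3
E: 1 + (0.54×2 + 0.34×1 + 0.12×3) = 2.78
F: 1 + (0.27×1 + 0.39×3 + 0.34×2) = 3.12
G: 1 + (0.57×2.78 + 0.18×1 + 0.25×1) = 3.0146
H: 1 + 3.0146 = 4.0146

4.01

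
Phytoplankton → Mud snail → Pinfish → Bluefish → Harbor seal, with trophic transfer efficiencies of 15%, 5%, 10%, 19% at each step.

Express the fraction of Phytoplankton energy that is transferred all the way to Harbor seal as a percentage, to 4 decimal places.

0.0143%

Product of link efficiencies: 0.15 × 0.05 × 0.1 × 0.19 = 0.0001425
As a percentage: 0.0001425 × 100 = 0.0143%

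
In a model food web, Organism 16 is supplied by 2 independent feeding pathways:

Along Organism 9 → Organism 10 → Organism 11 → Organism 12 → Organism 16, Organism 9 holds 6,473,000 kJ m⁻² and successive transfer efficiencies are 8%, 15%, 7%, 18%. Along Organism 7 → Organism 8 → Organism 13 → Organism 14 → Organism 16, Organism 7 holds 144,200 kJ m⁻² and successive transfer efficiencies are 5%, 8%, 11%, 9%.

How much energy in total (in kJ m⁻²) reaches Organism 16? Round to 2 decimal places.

984.43 kJ m⁻²

Via Organism 9: 6473000 × 0.08 × 0.15 × 0.07 × 0.18 = 978.7176 kJ m⁻²
Via Organism 7: 144200 × 0.05 × 0.08 × 0.11 × 0.09 = 5.71032 kJ m⁻²
Total at Organism 16: 978.7176 + 5.71032 = 984.42792 kJ m⁻²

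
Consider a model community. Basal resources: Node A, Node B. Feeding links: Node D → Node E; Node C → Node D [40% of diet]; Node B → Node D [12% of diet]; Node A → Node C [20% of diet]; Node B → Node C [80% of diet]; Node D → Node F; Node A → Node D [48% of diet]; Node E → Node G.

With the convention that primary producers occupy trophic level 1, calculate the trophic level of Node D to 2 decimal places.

2.40

Node C: 1 + (0.2×1 + 0.8×1) = 2
Node D: 1 + (0.12×1 + 0.4×2 + 0.48×1) = 2.4
Node E: 1 + 2.4 = 3.4
Node F: 1 + 2.4 = 3.4
Node G: 1 + 3.4 = 4.4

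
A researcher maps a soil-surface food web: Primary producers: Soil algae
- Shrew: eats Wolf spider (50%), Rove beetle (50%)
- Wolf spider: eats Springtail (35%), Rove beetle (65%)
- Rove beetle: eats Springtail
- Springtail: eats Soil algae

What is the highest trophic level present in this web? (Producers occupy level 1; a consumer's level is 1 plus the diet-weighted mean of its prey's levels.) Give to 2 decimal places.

4.33

Springtail: 1 + 1 = 2
Rove beetle: 1 + 2 = 3
Wolf spider: 1 + (0.35×2 + 0.65×3) = 3.65
Shrew: 1 + (0.5×3.65 + 0.5×3) = 4.325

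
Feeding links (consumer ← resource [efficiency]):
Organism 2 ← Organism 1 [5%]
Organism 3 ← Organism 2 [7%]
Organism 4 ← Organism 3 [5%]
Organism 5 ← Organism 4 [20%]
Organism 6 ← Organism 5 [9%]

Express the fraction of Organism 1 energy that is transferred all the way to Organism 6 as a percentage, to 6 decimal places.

Product of link efficiencies: 0.05 × 0.07 × 0.05 × 0.2 × 0.09 = 0.00000315
As a percentage: 0.00000315 × 100 = 0.000315%

0.000315%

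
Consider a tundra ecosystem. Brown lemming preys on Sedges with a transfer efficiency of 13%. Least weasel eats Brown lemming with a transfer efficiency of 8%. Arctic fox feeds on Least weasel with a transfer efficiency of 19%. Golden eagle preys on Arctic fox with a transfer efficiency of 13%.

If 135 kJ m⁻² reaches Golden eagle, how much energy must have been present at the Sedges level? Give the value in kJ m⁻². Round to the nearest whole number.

525537 kJ m⁻²

Cumulative transfer efficiency: 0.13 × 0.08 × 0.19 × 0.13 = 0.00025688
Sedges energy = 135 / 0.00025688 = 525537 kJ m⁻²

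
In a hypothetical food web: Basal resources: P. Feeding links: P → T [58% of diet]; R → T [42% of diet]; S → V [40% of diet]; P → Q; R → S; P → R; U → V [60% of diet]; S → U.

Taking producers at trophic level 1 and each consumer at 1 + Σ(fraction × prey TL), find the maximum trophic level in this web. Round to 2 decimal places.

Q: 1 + 1 = 2
R: 1 + 1 = 2
S: 1 + 2 = 3
T: 1 + (0.42×2 + 0.58×1) = 2.42
U: 1 + 3 = 4
V: 1 + (0.6×4 + 0.4×3) = 4.6

4.60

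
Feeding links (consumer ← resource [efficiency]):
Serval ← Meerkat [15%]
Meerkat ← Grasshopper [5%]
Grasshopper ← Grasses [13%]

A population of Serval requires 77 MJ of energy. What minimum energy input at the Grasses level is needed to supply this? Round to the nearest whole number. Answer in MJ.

Cumulative transfer efficiency: 0.13 × 0.05 × 0.15 = 0.000975
Grasses energy = 77 / 0.000975 = 78974 MJ

78974 MJ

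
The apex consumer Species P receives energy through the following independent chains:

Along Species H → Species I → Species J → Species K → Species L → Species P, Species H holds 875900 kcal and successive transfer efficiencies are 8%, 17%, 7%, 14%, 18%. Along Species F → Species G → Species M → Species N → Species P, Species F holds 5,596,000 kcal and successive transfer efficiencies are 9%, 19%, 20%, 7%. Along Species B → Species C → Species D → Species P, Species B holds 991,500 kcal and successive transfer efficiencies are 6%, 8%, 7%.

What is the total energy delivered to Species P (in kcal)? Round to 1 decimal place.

1693.8 kcal

Via Species H: 875900 × 0.08 × 0.17 × 0.07 × 0.14 × 0.18 = 21.01319136 kcal
Via Species F: 5596000 × 0.09 × 0.19 × 0.2 × 0.07 = 1339.6824 kcal
Via Species B: 991500 × 0.06 × 0.08 × 0.07 = 333.144 kcal
Total at Species P: 21.01319136 + 1339.6824 + 333.144 = 1693.83959136 kcal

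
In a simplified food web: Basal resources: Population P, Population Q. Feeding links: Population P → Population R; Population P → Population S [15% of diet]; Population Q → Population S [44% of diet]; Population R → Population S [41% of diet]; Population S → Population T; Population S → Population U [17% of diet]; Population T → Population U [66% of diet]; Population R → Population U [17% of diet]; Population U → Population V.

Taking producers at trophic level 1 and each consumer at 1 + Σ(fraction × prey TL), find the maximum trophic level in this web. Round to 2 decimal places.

5.00

Population R: 1 + 1 = 2
Population S: 1 + (0.15×1 + 0.44×1 + 0.41×2) = 2.41
Population T: 1 + 2.41 = 3.41
Population U: 1 + (0.17×2.41 + 0.66×3.41 + 0.17×2) = 4.0003
Population V: 1 + 4.0003 = 5.0003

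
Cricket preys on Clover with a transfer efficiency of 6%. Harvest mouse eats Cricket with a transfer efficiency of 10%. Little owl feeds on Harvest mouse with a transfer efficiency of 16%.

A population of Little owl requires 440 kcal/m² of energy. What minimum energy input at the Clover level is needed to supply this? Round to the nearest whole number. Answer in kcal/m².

Cumulative transfer efficiency: 0.06 × 0.1 × 0.16 = 0.00096
Clover energy = 440 / 0.00096 = 458333 kcal/m²

458333 kcal/m²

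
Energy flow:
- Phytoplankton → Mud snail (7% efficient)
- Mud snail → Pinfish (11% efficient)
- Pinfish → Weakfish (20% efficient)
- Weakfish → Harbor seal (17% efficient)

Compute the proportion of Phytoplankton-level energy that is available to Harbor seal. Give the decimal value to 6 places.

Product of link efficiencies: 0.07 × 0.11 × 0.2 × 0.17 = 0.0002618

0.000262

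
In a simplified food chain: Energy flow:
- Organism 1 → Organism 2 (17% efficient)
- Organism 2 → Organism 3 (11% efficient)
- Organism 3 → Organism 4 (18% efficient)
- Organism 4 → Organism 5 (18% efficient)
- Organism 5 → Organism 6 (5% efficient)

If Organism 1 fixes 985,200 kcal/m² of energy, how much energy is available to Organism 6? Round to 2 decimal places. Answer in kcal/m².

Organism 2: 985200 × 0.17 = 167484 kcal/m²
Organism 3: 167484 × 0.11 = 18423.24 kcal/m²
Organism 4: 18423.24 × 0.18 = 3316.1832 kcal/m²
Organism 5: 3316.1832 × 0.18 = 596.912976 kcal/m²
Organism 6: 596.912976 × 0.05 = 29.8456488 kcal/m²

29.85 kcal/m²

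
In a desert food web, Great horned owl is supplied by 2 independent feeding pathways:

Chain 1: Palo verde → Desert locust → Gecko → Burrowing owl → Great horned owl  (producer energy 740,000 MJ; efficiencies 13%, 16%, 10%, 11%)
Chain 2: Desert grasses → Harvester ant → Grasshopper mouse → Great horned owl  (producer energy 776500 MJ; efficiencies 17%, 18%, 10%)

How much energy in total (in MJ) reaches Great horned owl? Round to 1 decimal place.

2545.4 MJ

Chain 1: 740000 × 0.13 × 0.16 × 0.1 × 0.11 = 169.312 MJ
Chain 2: 776500 × 0.17 × 0.18 × 0.1 = 2376.09 MJ
Total at Great horned owl: 169.312 + 2376.09 = 2545.402 MJ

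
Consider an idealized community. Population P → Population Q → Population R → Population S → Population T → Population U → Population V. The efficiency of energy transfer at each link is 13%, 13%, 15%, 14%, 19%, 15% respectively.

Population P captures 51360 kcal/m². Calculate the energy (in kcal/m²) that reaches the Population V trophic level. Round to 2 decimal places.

0.52 kcal/m²

Population Q: 51360 × 0.13 = 6676.8 kcal/m²
Population R: 6676.8 × 0.13 = 867.984 kcal/m²
Population S: 867.984 × 0.15 = 130.1976 kcal/m²
Population T: 130.1976 × 0.14 = 18.227664 kcal/m²
Population U: 18.227664 × 0.19 = 3.46325616 kcal/m²
Population V: 3.46325616 × 0.15 = 0.519488424 kcal/m²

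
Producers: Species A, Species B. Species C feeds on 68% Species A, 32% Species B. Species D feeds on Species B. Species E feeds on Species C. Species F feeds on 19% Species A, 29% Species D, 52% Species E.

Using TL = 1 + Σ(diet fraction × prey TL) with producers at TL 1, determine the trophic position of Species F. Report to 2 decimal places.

3.33

Species C: 1 + (0.68×1 + 0.32×1) = 2
Species D: 1 + 1 = 2
Species E: 1 + 2 = 3
Species F: 1 + (0.19×1 + 0.29×2 + 0.52×3) = 3.33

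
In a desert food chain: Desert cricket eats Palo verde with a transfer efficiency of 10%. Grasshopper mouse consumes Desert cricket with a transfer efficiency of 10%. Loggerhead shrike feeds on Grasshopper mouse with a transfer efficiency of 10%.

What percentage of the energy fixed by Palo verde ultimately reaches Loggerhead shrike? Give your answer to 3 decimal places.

0.100%

Product of link efficiencies: 0.1 × 0.1 × 0.1 = 0.001
As a percentage: 0.001 × 100 = 0.100%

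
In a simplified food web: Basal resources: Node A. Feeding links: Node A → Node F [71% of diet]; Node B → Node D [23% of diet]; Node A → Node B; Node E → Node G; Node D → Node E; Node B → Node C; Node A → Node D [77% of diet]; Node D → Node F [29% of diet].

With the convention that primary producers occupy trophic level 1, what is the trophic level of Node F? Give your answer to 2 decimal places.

2.36

Node B: 1 + 1 = 2
Node C: 1 + 2 = 3
Node D: 1 + (0.77×1 + 0.23×2) = 2.23
Node E: 1 + 2.23 = 3.23
Node F: 1 + (0.71×1 + 0.29×2.23) = 2.3567
Node G: 1 + 3.23 = 4.23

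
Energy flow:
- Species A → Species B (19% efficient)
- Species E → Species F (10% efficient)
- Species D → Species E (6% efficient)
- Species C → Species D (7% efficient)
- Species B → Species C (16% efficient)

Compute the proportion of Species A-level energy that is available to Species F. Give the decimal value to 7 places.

Product of link efficiencies: 0.19 × 0.16 × 0.07 × 0.06 × 0.1 = 0.000012768

0.0000128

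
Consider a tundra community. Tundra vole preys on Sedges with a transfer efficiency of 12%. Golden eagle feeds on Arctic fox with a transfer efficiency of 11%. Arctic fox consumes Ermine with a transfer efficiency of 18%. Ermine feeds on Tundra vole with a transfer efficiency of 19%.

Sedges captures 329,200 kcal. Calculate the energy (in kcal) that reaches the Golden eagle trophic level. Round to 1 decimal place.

148.6 kcal

Tundra vole: 329200 × 0.12 = 39504 kcal
Ermine: 39504 × 0.19 = 7505.76 kcal
Arctic fox: 7505.76 × 0.18 = 1351.0368 kcal
Golden eagle: 1351.0368 × 0.11 = 148.614048 kcal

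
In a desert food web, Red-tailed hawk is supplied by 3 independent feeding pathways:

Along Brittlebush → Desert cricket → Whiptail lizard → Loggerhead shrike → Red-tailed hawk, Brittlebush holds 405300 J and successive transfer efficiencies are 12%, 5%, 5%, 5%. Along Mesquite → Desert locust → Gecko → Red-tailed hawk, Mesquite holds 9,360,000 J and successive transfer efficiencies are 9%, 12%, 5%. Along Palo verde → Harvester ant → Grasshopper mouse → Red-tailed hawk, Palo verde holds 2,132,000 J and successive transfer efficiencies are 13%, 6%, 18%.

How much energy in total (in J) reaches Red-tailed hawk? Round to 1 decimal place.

Via Brittlebush: 405300 × 0.12 × 0.05 × 0.05 × 0.05 = 6.0795 J
Via Mesquite: 9360000 × 0.09 × 0.12 × 0.05 = 5054.4 J
Via Palo verde: 2132000 × 0.13 × 0.06 × 0.18 = 2993.328 J
Total at Red-tailed hawk: 6.0795 + 5054.4 + 2993.328 = 8053.8075 J

8053.8 J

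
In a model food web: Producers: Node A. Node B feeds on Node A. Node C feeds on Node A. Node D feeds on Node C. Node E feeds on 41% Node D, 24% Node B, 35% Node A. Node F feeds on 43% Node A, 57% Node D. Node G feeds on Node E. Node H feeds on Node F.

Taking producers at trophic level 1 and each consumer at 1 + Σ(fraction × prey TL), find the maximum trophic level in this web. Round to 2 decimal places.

4.14

Node B: 1 + 1 = 2
Node C: 1 + 1 = 2
Node D: 1 + 2 = 3
Node E: 1 + (0.41×3 + 0.24×2 + 0.35×1) = 3.06
Node F: 1 + (0.43×1 + 0.57×3) = 3.14
Node G: 1 + 3.06 = 4.06
Node H: 1 + 3.14 = 4.14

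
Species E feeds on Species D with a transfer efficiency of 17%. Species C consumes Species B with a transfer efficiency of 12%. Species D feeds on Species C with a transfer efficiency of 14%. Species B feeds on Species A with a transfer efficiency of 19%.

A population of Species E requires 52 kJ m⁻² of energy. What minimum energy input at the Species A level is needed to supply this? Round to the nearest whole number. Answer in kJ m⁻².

Cumulative transfer efficiency: 0.19 × 0.12 × 0.14 × 0.17 = 0.00054264
Species A energy = 52 / 0.00054264 = 95828 kJ m⁻²

95828 kJ m⁻²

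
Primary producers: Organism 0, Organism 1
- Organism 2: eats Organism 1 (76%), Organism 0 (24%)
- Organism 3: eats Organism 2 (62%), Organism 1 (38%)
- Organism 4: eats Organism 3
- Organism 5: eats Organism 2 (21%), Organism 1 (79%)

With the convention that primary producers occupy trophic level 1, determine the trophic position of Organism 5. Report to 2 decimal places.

Organism 2: 1 + (0.76×1 + 0.24×1) = 2
Organism 3: 1 + (0.62×2 + 0.38×1) = 2.62
Organism 4: 1 + 2.62 = 3.62
Organism 5: 1 + (0.21×2 + 0.79×1) = 2.21

2.21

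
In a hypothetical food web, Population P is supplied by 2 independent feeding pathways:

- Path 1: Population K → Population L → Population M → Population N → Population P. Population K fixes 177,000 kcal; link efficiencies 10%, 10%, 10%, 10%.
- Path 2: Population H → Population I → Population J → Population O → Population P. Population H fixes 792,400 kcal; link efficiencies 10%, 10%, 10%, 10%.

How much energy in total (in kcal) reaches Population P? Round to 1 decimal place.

Path 1: 177000 × 0.1 × 0.1 × 0.1 × 0.1 = 17.7 kcal
Path 2: 792400 × 0.1 × 0.1 × 0.1 × 0.1 = 79.24 kcal
Total at Population P: 17.7 + 79.24 = 96.94 kcal

96.9 kcal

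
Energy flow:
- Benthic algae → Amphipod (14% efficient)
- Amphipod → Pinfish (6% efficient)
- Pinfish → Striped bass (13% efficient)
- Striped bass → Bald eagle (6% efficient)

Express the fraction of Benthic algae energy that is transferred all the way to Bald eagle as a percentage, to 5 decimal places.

0.00655%

Product of link efficiencies: 0.14 × 0.06 × 0.13 × 0.06 = 0.00006552
As a percentage: 0.00006552 × 100 = 0.00655%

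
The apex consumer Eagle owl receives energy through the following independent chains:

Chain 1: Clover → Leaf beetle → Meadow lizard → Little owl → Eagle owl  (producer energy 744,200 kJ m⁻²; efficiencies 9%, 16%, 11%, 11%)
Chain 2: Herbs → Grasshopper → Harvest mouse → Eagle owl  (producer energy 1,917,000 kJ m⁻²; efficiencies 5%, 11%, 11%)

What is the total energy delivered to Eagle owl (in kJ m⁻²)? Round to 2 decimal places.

Chain 1: 744200 × 0.09 × 0.16 × 0.11 × 0.11 = 129.669408 kJ m⁻²
Chain 2: 1917000 × 0.05 × 0.11 × 0.11 = 1159.785 kJ m⁻²
Total at Eagle owl: 129.669408 + 1159.785 = 1289.454408 kJ m⁻²

1289.45 kJ m⁻²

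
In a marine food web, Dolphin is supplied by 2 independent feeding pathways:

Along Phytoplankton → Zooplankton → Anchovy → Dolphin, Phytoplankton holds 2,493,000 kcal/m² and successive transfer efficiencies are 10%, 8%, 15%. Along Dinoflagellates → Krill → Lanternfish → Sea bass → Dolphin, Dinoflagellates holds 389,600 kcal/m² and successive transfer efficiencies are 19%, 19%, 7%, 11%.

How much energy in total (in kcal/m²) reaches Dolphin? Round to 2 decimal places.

Via Phytoplankton: 2493000 × 0.1 × 0.08 × 0.15 = 2991.6 kcal/m²
Via Dinoflagellates: 389600 × 0.19 × 0.19 × 0.07 × 0.11 = 108.297112 kcal/m²
Total at Dolphin: 2991.6 + 108.297112 = 3099.897112 kcal/m²

3099.90 kcal/m²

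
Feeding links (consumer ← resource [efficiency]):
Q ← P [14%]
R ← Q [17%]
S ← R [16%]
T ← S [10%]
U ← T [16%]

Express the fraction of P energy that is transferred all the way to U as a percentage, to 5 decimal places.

Product of link efficiencies: 0.14 × 0.17 × 0.16 × 0.1 × 0.16 = 0.000060928
As a percentage: 0.000060928 × 100 = 0.00609%

0.00609%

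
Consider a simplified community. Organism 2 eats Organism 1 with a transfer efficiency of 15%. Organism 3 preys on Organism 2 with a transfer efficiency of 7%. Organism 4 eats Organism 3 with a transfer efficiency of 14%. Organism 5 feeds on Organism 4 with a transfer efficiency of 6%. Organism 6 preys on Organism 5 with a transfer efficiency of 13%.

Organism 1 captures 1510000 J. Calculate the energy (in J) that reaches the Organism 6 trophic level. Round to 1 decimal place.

17.3 J

Organism 2: 1510000 × 0.15 = 226500 J
Organism 3: 226500 × 0.07 = 15855 J
Organism 4: 15855 × 0.14 = 2219.7 J
Organism 5: 2219.7 × 0.06 = 133.182 J
Organism 6: 133.182 × 0.13 = 17.31366 J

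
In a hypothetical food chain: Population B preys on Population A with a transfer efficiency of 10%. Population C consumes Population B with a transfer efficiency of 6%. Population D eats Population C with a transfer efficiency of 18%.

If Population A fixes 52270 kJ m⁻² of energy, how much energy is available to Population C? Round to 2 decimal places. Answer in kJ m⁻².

313.62 kJ m⁻²

Population B: 52270 × 0.1 = 5227 kJ m⁻²
Population C: 5227 × 0.06 = 313.62 kJ m⁻²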